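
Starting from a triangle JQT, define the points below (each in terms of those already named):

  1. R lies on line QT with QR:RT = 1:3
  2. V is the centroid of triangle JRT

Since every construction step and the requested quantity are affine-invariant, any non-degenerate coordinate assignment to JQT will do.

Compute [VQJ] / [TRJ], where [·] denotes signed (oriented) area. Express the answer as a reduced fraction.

[VQJ]:[TRJ] = 5/9

Set J = (0, 0), Q = (1, 0), T = (0, 1); any affine frame gives the same invariant.
1. R lies on line QT with QR:RT = 1:3 ⇒ R = (3/4, 1/4)
2. V is the centroid of triangle JRT ⇒ V = (1/4, 5/12)
2·[VQJ] = -5/12, 2·[TRJ] = -3/4
[VQJ]:[TRJ] = -5/12:-3/4 = 5/9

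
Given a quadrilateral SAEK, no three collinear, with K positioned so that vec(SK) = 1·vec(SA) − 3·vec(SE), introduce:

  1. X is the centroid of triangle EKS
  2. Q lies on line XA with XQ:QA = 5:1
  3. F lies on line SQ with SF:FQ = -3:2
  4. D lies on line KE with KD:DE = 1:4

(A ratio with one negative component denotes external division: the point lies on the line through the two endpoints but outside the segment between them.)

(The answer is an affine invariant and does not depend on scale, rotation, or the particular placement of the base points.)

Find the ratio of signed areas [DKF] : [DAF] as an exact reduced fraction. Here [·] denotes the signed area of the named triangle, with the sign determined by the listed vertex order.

Assign S = (0, 0), A = (1, 0), E = (0, 1), K = (1, -3) — the answer is frame-independent, so this choice is without loss of generality.
1. X is the centroid of triangle EKS ⇒ X = (1/3, -2/3)
2. Q lies on line XA with XQ:QA = 5:1 ⇒ Q = (8/9, -1/9)
3. F lies on line SQ with SF:FQ = -3:2 ⇒ F = (8/3, -1/3)
4. D lies on line KE with KD:DE = 1:4 ⇒ D = (4/5, -11/5)
2·[DKF] = 28/15, 2·[DAF] = -56/15
[DKF]:[DAF] = 28/15:-56/15 = -1/2

[DKF]:[DAF] = -1/2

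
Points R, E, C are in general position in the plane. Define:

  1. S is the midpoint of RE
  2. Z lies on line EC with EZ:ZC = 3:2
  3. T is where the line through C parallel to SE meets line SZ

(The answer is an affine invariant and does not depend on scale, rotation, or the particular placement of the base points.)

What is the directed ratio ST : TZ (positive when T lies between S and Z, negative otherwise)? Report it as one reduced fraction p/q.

Choose coordinates R = (0, 0), E = (1, 0), C = (0, 1).
1. S is the midpoint of RE ⇒ S = (1/2, 0)
2. Z lies on line EC with EZ:ZC = 3:2 ⇒ Z = (2/5, 3/5)
3. T is where the line through C parallel to SE meets line SZ ⇒ T = (1/3, 1)
T = S + t·(Z−S) with t = 5/3, so ST:TZ = t:(1−t) = 5/3:-2/3

ST:TZ = -5/2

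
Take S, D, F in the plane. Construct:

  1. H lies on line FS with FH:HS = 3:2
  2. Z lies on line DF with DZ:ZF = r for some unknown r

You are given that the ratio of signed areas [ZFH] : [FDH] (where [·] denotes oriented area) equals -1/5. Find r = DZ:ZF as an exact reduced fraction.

r = 4

Set S = (0, 0), D = (1, 0), F = (0, 1); any affine frame gives the same invariant.
1. H lies on line FS with FH:HS = 3:2 ⇒ H = (0, 2/5)
2. With DZ:ZF = r, write λ = r/(r+1) so Z = D + λ·(F−D); Z is affine-linear in λ
Every point depending on Z is an affine combination of Z and λ-independent points, so each such coordinate is linear in λ; the λ² term in each signed area is a multiple of (F−D)×(F−D) = 0, so 2·[ZFH] and 2·[FDH] are each linear in λ. Evaluating at λ=0 and λ=1:
  2·[ZFH] = -3/5·λ + 3/5,   2·[FDH] = -3/5
So [ZFH]:[FDH] = (-3/5·λ + 3/5) / (-3/5). Setting this equal to -1/5:
  -3/5·λ + 3/5 = -1/5·(-3/5)  ⇒  λ = 4/5
Then r = λ/(1−λ) = (4/5)/(1/5) = 4. Check: with r = 4, Z = (1/5, 4/5) and [ZFH]:[FDH] = -1/5 as required.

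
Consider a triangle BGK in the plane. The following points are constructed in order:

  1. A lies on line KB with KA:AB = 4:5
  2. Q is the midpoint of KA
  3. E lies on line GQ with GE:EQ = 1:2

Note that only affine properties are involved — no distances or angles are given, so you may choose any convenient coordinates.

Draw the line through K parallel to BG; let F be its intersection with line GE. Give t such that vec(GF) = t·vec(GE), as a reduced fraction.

t = 27/7

Work in coordinates with B = (0, 0), G = (1, 0), K = (0, 1).
1. A lies on line KB with KA:AB = 4:5 ⇒ A = (0, 5/9)
2. Q is the midpoint of KA ⇒ Q = (0, 7/9)
3. E lies on line GQ with GE:EQ = 1:2 ⇒ E = (2/3, 7/27)
through K parallel to BG: direction (1, 0); meets GE at F = (-2/7, 1)
F = G + t·(E−G) with t = 27/7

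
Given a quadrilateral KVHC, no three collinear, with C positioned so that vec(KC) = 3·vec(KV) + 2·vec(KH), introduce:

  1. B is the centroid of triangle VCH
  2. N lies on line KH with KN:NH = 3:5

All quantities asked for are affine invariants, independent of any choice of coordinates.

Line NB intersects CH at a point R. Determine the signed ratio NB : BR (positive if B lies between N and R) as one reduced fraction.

Set K = (0, 0), V = (1, 0), H = (0, 1), C = (3, 2); any affine frame gives the same invariant.
1. B is the centroid of triangle VCH ⇒ B = (4/3, 1)
2. N lies on line KH with KN:NH = 3:5 ⇒ N = (0, 3/8)
line NB meets CH at R = (60/13, 33/13)
B = N + t·(R−N) with t = 13/45, so NB:BR = 13/45:32/45

NB:BR = 13/32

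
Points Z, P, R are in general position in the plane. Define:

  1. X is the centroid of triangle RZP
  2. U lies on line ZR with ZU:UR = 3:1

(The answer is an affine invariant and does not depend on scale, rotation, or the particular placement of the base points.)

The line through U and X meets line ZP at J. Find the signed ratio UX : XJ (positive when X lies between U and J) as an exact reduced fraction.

UX:XJ = 5/4

Assign Z = (0, 0), P = (1, 0), R = (0, 1) — the answer is frame-independent, so this choice is without loss of generality.
1. X is the centroid of triangle RZP ⇒ X = (1/3, 1/3)
2. U lies on line ZR with ZU:UR = 3:1 ⇒ U = (0, 3/4)
line UX meets ZP at J = (3/5, 0)
X = U + t·(J−U) with t = 5/9, so UX:XJ = 5/9:4/9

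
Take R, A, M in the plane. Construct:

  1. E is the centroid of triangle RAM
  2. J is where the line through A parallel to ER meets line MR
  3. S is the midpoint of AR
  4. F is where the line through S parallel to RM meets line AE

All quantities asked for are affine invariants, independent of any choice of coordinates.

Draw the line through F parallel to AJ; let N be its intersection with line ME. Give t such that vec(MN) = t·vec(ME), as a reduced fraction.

Work in coordinates with R = (0, 0), A = (1, 0), M = (0, 1).
1. E is the centroid of triangle RAM ⇒ E = (1/3, 1/3)
2. J is where the line through A parallel to ER meets line MR ⇒ J = (0, -1)
3. S is the midpoint of AR ⇒ S = (1/2, 0)
4. F is where the line through S parallel to RM meets line AE ⇒ F = (1/2, 1/4)
through F parallel to AJ: direction (-1, -1); meets ME at N = (5/12, 1/6)
N = M + t·(E−M) with t = 5/4

t = 5/4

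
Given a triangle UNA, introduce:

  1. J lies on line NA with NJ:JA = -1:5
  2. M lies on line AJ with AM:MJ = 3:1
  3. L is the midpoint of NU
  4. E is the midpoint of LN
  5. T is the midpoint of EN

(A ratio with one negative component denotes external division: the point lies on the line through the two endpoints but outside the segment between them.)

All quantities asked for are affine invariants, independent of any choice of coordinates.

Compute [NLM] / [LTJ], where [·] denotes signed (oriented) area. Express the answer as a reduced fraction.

[NLM]:[LTJ] = 1/3

Set U = (0, 0), N = (1, 0), A = (0, 1); any affine frame gives the same invariant.
1. J lies on line NA with NJ:JA = -1:5 ⇒ J = (5/4, -1/4)
2. M lies on line AJ with AM:MJ = 3:1 ⇒ M = (15/16, 1/16)
3. L is the midpoint of NU ⇒ L = (1/2, 0)
4. E is the midpoint of LN ⇒ E = (3/4, 0)
5. T is the midpoint of EN ⇒ T = (7/8, 0)
2·[NLM] = -1/32, 2·[LTJ] = -3/32
[NLM]:[LTJ] = -1/32:-3/32 = 1/3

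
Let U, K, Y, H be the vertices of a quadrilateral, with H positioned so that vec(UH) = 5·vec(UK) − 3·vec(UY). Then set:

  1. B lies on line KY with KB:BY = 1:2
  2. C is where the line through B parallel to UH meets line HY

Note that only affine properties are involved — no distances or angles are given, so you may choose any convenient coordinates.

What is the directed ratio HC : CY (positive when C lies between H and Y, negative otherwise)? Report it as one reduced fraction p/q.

Assign U = (0, 0), K = (1, 0), Y = (0, 1), H = (5, -3) — the answer is frame-independent, so this choice is without loss of generality.
1. B lies on line KY with KB:BY = 1:2 ⇒ B = (2/3, 1/3)
2. C is where the line through B parallel to UH meets line HY ⇒ C = (4/3, -1/15)
C = H + t·(Y−H) with t = 11/15, so HC:CY = t:(1−t) = 11/15:4/15

HC:CY = 11/4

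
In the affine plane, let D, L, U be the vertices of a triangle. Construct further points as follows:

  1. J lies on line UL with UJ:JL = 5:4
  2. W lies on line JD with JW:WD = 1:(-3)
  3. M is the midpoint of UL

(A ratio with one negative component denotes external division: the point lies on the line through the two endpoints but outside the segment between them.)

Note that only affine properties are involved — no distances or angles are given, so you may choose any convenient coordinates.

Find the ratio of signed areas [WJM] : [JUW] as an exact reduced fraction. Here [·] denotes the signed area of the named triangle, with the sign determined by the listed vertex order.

[WJM]:[JUW] = 1/10

Choose coordinates D = (0, 0), L = (1, 0), U = (0, 1).
1. J lies on line UL with UJ:JL = 5:4 ⇒ J = (5/9, 4/9)
2. W lies on line JD with JW:WD = 1:(-3) ⇒ W = (5/6, 2/3)
3. M is the midpoint of UL ⇒ M = (1/2, 1/2)
2·[WJM] = -1/36, 2·[JUW] = -5/18
[WJM]:[JUW] = -1/36:-5/18 = 1/10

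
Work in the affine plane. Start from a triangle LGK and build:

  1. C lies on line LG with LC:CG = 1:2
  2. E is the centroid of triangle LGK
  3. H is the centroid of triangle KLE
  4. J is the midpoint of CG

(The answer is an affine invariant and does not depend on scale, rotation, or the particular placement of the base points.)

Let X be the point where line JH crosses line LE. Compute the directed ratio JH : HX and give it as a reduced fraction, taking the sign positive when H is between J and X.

JH:HX = -3

Set L = (0, 0), G = (1, 0), K = (0, 1); any affine frame gives the same invariant.
1. C lies on line LG with LC:CG = 1:2 ⇒ C = (1/3, 0)
2. E is the centroid of triangle LGK ⇒ E = (1/3, 1/3)
3. H is the centroid of triangle KLE ⇒ H = (1/9, 4/9)
4. J is the midpoint of CG ⇒ J = (2/3, 0)
line JH meets LE at X = (8/27, 8/27)
H = J + t·(X−J) with t = 3/2, so JH:HX = 3/2:-1/2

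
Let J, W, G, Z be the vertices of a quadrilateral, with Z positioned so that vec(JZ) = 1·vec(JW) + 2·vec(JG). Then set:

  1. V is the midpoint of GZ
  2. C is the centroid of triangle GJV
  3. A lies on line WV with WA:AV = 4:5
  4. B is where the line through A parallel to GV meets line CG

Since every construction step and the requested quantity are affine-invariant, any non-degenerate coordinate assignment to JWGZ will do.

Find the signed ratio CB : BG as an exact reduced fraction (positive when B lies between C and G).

CB:BG = -7/10

Choose coordinates J = (0, 0), W = (1, 0), G = (0, 1), Z = (1, 2).
1. V is the midpoint of GZ ⇒ V = (1/2, 3/2)
2. C is the centroid of triangle GJV ⇒ C = (1/6, 5/6)
3. A lies on line WV with WA:AV = 4:5 ⇒ A = (7/9, 2/3)
4. B is where the line through A parallel to GV meets line CG ⇒ B = (5/9, 4/9)
B = C + t·(G−C) with t = -7/3, so CB:BG = t:(1−t) = -7/3:10/3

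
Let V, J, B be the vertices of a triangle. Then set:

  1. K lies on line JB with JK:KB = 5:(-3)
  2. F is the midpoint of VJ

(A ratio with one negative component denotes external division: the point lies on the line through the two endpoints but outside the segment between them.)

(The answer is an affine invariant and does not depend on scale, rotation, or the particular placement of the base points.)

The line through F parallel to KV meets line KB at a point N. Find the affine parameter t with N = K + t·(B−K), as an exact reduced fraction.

t = 5/6

Choose coordinates V = (0, 0), J = (1, 0), B = (0, 1).
1. K lies on line JB with JK:KB = 5:(-3) ⇒ K = (-3/2, 5/2)
2. F is the midpoint of VJ ⇒ F = (1/2, 0)
through F parallel to KV: direction (3/2, -5/2); meets KB at N = (-1/4, 5/4)
N = K + t·(B−K) with t = 5/6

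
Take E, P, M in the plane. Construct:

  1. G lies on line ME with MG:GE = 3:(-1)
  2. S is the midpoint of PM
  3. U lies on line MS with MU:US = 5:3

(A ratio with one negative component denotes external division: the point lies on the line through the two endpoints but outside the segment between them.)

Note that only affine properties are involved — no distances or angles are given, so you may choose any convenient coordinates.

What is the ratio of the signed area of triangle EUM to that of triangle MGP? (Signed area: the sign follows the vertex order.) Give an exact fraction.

[EUM]:[MGP] = 5/24

Set E = (0, 0), P = (1, 0), M = (0, 1); any affine frame gives the same invariant.
1. G lies on line ME with MG:GE = 3:(-1) ⇒ G = (0, -1/2)
2. S is the midpoint of PM ⇒ S = (1/2, 1/2)
3. U lies on line MS with MU:US = 5:3 ⇒ U = (5/16, 11/16)
2·[EUM] = 5/16, 2·[MGP] = 3/2
[EUM]:[MGP] = 5/16:3/2 = 5/24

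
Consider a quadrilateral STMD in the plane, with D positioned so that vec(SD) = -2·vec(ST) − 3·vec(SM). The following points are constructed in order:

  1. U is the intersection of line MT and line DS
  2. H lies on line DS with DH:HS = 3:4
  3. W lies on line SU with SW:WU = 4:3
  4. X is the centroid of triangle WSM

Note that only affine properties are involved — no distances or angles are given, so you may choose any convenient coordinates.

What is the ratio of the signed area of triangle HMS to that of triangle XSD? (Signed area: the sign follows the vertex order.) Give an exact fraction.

Set S = (0, 0), T = (1, 0), M = (0, 1), D = (-2, -3); any affine frame gives the same invariant.
1. U is the intersection of line MT and line DS ⇒ U = (2/5, 3/5)
2. H lies on line DS with DH:HS = 3:4 ⇒ H = (-8/7, -12/7)
3. W lies on line SU with SW:WU = 4:3 ⇒ W = (8/35, 12/35)
4. X is the centroid of triangle WSM ⇒ X = (8/105, 47/105)
2·[HMS] = -8/7, 2·[XSD] = -2/3
[HMS]:[XSD] = -8/7:-2/3 = 12/7

[HMS]:[XSD] = 12/7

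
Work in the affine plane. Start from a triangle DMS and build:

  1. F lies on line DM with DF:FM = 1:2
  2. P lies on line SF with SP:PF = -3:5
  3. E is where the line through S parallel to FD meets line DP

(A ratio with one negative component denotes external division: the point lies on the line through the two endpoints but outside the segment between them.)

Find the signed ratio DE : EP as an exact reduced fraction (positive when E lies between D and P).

Choose coordinates D = (0, 0), M = (1, 0), S = (0, 1).
1. F lies on line DM with DF:FM = 1:2 ⇒ F = (1/3, 0)
2. P lies on line SF with SP:PF = -3:5 ⇒ P = (-1/2, 5/2)
3. E is where the line through S parallel to FD meets line DP ⇒ E = (-1/5, 1)
E = D + t·(P−D) with t = 2/5, so DE:EP = t:(1−t) = 2/5:3/5

DE:EP = 2/3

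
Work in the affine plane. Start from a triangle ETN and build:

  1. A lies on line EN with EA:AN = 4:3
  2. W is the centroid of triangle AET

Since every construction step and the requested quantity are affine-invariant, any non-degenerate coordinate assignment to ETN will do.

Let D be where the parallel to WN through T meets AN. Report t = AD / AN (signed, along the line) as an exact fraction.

Set E = (0, 0), T = (1, 0), N = (0, 1); any affine frame gives the same invariant.
1. A lies on line EN with EA:AN = 4:3 ⇒ A = (0, 4/7)
2. W is the centroid of triangle AET ⇒ W = (1/3, 4/21)
through T parallel to WN: direction (-1/3, 17/21); meets AN at D = (0, 17/7)
D = A + t·(N−A) with t = 13/3

t = 13/3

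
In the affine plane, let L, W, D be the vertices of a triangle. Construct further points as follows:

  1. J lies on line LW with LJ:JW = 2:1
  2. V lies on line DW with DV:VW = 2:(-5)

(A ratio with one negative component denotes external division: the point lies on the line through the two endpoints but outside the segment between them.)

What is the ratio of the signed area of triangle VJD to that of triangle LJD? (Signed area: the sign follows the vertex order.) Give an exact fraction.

Choose coordinates L = (0, 0), W = (1, 0), D = (0, 1).
1. J lies on line LW with LJ:JW = 2:1 ⇒ J = (2/3, 0)
2. V lies on line DW with DV:VW = 2:(-5) ⇒ V = (-2/3, 5/3)
2·[VJD] = 2/9, 2·[LJD] = 2/3
[VJD]:[LJD] = 2/9:2/3 = 1/3

[VJD]:[LJD] = 1/3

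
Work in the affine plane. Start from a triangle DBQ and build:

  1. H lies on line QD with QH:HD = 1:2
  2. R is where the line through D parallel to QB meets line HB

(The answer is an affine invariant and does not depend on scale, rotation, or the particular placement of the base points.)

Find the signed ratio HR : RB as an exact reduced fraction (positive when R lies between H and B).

HR:RB = -2/3

Work in coordinates with D = (0, 0), B = (1, 0), Q = (0, 1).
1. H lies on line QD with QH:HD = 1:2 ⇒ H = (0, 2/3)
2. R is where the line through D parallel to QB meets line HB ⇒ R = (-2, 2)
R = H + t·(B−H) with t = -2, so HR:RB = t:(1−t) = -2:3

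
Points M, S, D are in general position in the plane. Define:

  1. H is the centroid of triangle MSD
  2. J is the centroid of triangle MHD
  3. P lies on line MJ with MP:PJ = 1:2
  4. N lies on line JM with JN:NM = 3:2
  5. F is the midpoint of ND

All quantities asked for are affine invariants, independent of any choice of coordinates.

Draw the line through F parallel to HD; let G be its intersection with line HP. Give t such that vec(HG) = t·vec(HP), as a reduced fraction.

Assign M = (0, 0), S = (1, 0), D = (0, 1) — the answer is frame-independent, so this choice is without loss of generality.
1. H is the centroid of triangle MSD ⇒ H = (1/3, 1/3)
2. J is the centroid of triangle MHD ⇒ J = (1/9, 4/9)
3. P lies on line MJ with MP:PJ = 1:2 ⇒ P = (1/27, 4/27)
4. N lies on line JM with JN:NM = 3:2 ⇒ N = (2/45, 8/45)
5. F is the midpoint of ND ⇒ F = (1/45, 53/90)
through F parallel to HD: direction (-1/3, 2/3); meets HP at G = (61/315, 31/126)
G = H + t·(P−H) with t = 33/70

t = 33/70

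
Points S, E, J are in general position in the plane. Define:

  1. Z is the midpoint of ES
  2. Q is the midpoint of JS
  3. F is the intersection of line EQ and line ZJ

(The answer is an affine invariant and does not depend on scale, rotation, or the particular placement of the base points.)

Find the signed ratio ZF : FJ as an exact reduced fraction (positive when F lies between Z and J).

ZF:FJ = 1/2

Set S = (0, 0), E = (1, 0), J = (0, 1); any affine frame gives the same invariant.
1. Z is the midpoint of ES ⇒ Z = (1/2, 0)
2. Q is the midpoint of JS ⇒ Q = (0, 1/2)
3. F is the intersection of line EQ and line ZJ ⇒ F = (1/3, 1/3)
F = Z + t·(J−Z) with t = 1/3, so ZF:FJ = t:(1−t) = 1/3:2/3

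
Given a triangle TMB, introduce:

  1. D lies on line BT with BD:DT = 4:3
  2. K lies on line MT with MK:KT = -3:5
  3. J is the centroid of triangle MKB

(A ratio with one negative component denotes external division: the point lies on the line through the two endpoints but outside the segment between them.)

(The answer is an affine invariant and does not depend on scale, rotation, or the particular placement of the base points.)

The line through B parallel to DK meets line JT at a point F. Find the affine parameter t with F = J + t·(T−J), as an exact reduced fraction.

Set T = (0, 0), M = (1, 0), B = (0, 1); any affine frame gives the same invariant.
1. D lies on line BT with BD:DT = 4:3 ⇒ D = (0, 3/7)
2. K lies on line MT with MK:KT = -3:5 ⇒ K = (5/2, 0)
3. J is the centroid of triangle MKB ⇒ J = (7/6, 1/3)
through B parallel to DK: direction (5/2, -3/7); meets JT at F = (35/16, 5/8)
F = J + t·(T−J) with t = -7/8

t = -7/8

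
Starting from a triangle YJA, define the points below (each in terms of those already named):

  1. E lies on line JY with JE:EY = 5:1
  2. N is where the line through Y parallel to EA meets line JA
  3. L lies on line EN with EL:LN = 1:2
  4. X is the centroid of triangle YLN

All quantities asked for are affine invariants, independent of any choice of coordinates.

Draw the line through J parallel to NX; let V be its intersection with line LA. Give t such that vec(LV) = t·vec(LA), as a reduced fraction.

t = 39/4

Choose coordinates Y = (0, 0), J = (1, 0), A = (0, 1).
1. E lies on line JY with JE:EY = 5:1 ⇒ E = (1/6, 0)
2. N is where the line through Y parallel to EA meets line JA ⇒ N = (-1/5, 6/5)
3. L lies on line EN with EL:LN = 1:2 ⇒ L = (2/45, 2/5)
4. X is the centroid of triangle YLN ⇒ X = (-7/135, 8/15)
through J parallel to NX: direction (4/27, -2/3); meets LA at V = (-7/18, 25/4)
V = L + t·(A−L) with t = 39/4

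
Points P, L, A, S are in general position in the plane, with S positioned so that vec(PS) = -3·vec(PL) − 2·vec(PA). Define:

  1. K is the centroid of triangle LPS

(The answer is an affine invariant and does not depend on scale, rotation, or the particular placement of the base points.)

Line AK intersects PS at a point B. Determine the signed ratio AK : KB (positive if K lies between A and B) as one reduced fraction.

Work in coordinates with P = (0, 0), L = (1, 0), A = (0, 1), S = (-3, -2).
1. K is the centroid of triangle LPS ⇒ K = (-2/3, -2/3)
line AK meets PS at B = (-6/11, -4/11)
K = A + t·(B−A) with t = 11/9, so AK:KB = 11/9:-2/9

AK:KB = -11/2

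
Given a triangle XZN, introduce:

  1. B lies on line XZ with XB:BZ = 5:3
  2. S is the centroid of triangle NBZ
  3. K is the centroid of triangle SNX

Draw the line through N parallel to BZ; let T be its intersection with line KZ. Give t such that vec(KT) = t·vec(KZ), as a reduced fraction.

Assign X = (0, 0), Z = (1, 0), N = (0, 1) — the answer is frame-independent, so this choice is without loss of generality.
1. B lies on line XZ with XB:BZ = 5:3 ⇒ B = (5/8, 0)
2. S is the centroid of triangle NBZ ⇒ S = (13/24, 1/3)
3. K is the centroid of triangle SNX ⇒ K = (13/72, 4/9)
through N parallel to BZ: direction (3/8, 0); meets KZ at T = (-27/32, 1)
T = K + t·(Z−K) with t = -5/4

t = -5/4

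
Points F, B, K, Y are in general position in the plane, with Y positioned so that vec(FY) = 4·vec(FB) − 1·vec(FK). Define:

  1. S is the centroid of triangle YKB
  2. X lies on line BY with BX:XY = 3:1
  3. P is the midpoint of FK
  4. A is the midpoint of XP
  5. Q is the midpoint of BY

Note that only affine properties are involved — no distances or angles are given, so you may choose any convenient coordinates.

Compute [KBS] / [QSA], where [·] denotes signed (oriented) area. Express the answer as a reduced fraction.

[KBS]:[QSA] = 16/3

Set F = (0, 0), B = (1, 0), K = (0, 1), Y = (4, -1); any affine frame gives the same invariant.
1. S is the centroid of triangle YKB ⇒ S = (5/3, 0)
2. X lies on line BY with BX:XY = 3:1 ⇒ X = (13/4, -3/4)
3. P is the midpoint of FK ⇒ P = (0, 1/2)
4. A is the midpoint of XP ⇒ A = (13/8, -1/8)
5. Q is the midpoint of BY ⇒ Q = (5/2, -1/2)
2·[KBS] = 2/3, 2·[QSA] = 1/8
[KBS]:[QSA] = 2/3:1/8 = 16/3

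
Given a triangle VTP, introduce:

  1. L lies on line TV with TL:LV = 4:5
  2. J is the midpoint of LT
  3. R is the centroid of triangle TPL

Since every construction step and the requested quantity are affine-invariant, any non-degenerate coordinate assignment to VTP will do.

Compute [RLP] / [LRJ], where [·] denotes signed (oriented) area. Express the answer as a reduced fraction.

Work in coordinates with V = (0, 0), T = (1, 0), P = (0, 1).
1. L lies on line TV with TL:LV = 4:5 ⇒ L = (5/9, 0)
2. J is the midpoint of LT ⇒ J = (7/9, 0)
3. R is the centroid of triangle TPL ⇒ R = (14/27, 1/3)
2·[RLP] = -4/27, 2·[LRJ] = -2/27
[RLP]:[LRJ] = -4/27:-2/27 = 2

[RLP]:[LRJ] = 2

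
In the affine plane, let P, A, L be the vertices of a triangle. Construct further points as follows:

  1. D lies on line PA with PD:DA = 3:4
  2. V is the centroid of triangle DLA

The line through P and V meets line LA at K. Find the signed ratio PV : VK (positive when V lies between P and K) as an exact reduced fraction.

Set P = (0, 0), A = (1, 0), L = (0, 1); any affine frame gives the same invariant.
1. D lies on line PA with PD:DA = 3:4 ⇒ D = (3/7, 0)
2. V is the centroid of triangle DLA ⇒ V = (10/21, 1/3)
line PV meets LA at K = (10/17, 7/17)
V = P + t·(K−P) with t = 17/21, so PV:VK = 17/21:4/21

PV:VK = 17/4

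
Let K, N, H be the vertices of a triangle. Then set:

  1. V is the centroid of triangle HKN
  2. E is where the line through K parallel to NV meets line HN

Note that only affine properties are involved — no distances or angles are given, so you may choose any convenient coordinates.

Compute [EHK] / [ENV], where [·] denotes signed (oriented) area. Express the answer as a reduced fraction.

[EHK]:[ENV] = 6

Assign K = (0, 0), N = (1, 0), H = (0, 1) — the answer is frame-independent, so this choice is without loss of generality.
1. V is the centroid of triangle HKN ⇒ V = (1/3, 1/3)
2. E is where the line through K parallel to NV meets line HN ⇒ E = (2, -1)
2·[EHK] = 2, 2·[ENV] = 1/3
[EHK]:[ENV] = 2:1/3 = 6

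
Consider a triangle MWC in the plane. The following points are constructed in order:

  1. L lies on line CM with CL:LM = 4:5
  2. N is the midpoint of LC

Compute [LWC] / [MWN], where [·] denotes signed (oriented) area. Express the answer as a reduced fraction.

[LWC]:[MWN] = 4/7

Assign M = (0, 0), W = (1, 0), C = (0, 1) — the answer is frame-independent, so this choice is without loss of generality.
1. L lies on line CM with CL:LM = 4:5 ⇒ L = (0, 5/9)
2. N is the midpoint of LC ⇒ N = (0, 7/9)
2·[LWC] = 4/9, 2·[MWN] = 7/9
[LWC]:[MWN] = 4/9:7/9 = 4/7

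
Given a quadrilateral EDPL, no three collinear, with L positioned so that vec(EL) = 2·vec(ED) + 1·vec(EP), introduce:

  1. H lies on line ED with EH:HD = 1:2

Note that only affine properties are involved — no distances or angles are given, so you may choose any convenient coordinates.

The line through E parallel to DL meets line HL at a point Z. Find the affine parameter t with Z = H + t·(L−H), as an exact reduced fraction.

t = -1/2

Set E = (0, 0), D = (1, 0), P = (0, 1), L = (2, 1); any affine frame gives the same invariant.
1. H lies on line ED with EH:HD = 1:2 ⇒ H = (1/3, 0)
through E parallel to DL: direction (1, 1); meets HL at Z = (-1/2, -1/2)
Z = H + t·(L−H) with t = -1/2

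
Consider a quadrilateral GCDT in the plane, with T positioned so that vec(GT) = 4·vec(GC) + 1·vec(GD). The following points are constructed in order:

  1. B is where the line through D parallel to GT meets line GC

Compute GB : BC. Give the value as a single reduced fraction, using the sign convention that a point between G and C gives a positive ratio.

Assign G = (0, 0), C = (1, 0), D = (0, 1), T = (4, 1) — the answer is frame-independent, so this choice is without loss of generality.
1. B is where the line through D parallel to GT meets line GC ⇒ B = (-4, 0)
B = G + t·(C−G) with t = -4, so GB:BC = t:(1−t) = -4:5

GB:BC = -4/5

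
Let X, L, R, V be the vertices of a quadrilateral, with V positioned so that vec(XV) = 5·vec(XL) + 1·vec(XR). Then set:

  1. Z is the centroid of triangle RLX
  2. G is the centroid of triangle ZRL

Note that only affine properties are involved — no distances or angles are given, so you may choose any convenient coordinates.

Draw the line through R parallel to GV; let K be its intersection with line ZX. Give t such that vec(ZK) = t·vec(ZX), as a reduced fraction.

t = -29/12

Set X = (0, 0), L = (1, 0), R = (0, 1), V = (5, 1); any affine frame gives the same invariant.
1. Z is the centroid of triangle RLX ⇒ Z = (1/3, 1/3)
2. G is the centroid of triangle ZRL ⇒ G = (4/9, 4/9)
through R parallel to GV: direction (41/9, 5/9); meets ZX at K = (41/36, 41/36)
K = Z + t·(X−Z) with t = -29/12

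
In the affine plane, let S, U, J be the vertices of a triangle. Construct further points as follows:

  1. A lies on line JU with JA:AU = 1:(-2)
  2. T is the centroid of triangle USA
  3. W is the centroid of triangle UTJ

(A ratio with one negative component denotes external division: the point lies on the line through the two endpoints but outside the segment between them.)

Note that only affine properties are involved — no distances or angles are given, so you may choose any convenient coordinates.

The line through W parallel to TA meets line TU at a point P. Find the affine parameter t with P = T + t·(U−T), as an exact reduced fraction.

Choose coordinates S = (0, 0), U = (1, 0), J = (0, 1).
1. A lies on line JU with JA:AU = 1:(-2) ⇒ A = (-1, 2)
2. T is the centroid of triangle USA ⇒ T = (0, 2/3)
3. W is the centroid of triangle UTJ ⇒ W = (1/3, 5/9)
through W parallel to TA: direction (-1, 4/3); meets TU at P = (1/2, 1/3)
P = T + t·(U−T) with t = 1/2

t = 1/2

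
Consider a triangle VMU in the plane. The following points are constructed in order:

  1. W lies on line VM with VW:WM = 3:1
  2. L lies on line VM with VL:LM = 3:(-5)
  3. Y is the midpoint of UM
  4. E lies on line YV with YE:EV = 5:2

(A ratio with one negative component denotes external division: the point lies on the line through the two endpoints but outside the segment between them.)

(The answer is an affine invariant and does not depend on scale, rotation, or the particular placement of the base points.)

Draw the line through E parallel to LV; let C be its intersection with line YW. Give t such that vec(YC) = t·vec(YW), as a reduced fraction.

Choose coordinates V = (0, 0), M = (1, 0), U = (0, 1).
1. W lies on line VM with VW:WM = 3:1 ⇒ W = (3/4, 0)
2. L lies on line VM with VL:LM = 3:(-5) ⇒ L = (-3/2, 0)
3. Y is the midpoint of UM ⇒ Y = (1/2, 1/2)
4. E lies on line YV with YE:EV = 5:2 ⇒ E = (1/7, 1/7)
through E parallel to LV: direction (3/2, 0); meets YW at C = (19/28, 1/7)
C = Y + t·(W−Y) with t = 5/7

t = 5/7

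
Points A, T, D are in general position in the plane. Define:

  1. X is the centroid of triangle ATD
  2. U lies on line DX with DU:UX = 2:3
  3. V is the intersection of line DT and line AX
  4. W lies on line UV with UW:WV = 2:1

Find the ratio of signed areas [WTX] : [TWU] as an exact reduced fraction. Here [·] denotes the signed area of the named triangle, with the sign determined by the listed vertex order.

[WTX]:[TWU] = -4

Work in coordinates with A = (0, 0), T = (1, 0), D = (0, 1).
1. X is the centroid of triangle ATD ⇒ X = (1/3, 1/3)
2. U lies on line DX with DU:UX = 2:3 ⇒ U = (2/15, 11/15)
3. V is the intersection of line DT and line AX ⇒ V = (1/2, 1/2)
4. W lies on line UV with UW:WV = 2:1 ⇒ W = (17/45, 26/45)
2·[WTX] = -8/45, 2·[TWU] = 2/45
[WTX]:[TWU] = -8/45:2/45 = -4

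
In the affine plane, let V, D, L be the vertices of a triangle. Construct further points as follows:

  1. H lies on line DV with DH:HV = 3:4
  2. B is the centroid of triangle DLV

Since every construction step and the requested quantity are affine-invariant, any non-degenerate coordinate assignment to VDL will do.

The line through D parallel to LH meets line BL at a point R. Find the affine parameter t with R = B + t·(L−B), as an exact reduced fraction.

t = 10

Choose coordinates V = (0, 0), D = (1, 0), L = (0, 1).
1. H lies on line DV with DH:HV = 3:4 ⇒ H = (4/7, 0)
2. B is the centroid of triangle DLV ⇒ B = (1/3, 1/3)
through D parallel to LH: direction (4/7, -1); meets BL at R = (-3, 7)
R = B + t·(L−B) with t = 10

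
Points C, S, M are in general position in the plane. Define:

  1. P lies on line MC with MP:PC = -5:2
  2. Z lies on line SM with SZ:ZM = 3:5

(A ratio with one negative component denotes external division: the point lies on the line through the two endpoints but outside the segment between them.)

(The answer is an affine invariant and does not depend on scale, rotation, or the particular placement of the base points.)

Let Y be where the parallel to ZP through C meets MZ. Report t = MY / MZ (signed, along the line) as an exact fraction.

t = 3/5

Choose coordinates C = (0, 0), S = (1, 0), M = (0, 1).
1. P lies on line MC with MP:PC = -5:2 ⇒ P = (0, -2/3)
2. Z lies on line SM with SZ:ZM = 3:5 ⇒ Z = (5/8, 3/8)
through C parallel to ZP: direction (-5/8, -25/24); meets MZ at Y = (3/8, 5/8)
Y = M + t·(Z−M) with t = 3/5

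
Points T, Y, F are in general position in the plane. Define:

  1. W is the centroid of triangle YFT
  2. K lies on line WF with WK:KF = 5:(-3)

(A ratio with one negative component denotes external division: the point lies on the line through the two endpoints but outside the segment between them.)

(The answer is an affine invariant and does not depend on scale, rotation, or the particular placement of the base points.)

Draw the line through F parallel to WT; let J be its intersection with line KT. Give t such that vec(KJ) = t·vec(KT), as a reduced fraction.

Choose coordinates T = (0, 0), Y = (1, 0), F = (0, 1).
1. W is the centroid of triangle YFT ⇒ W = (1/3, 1/3)
2. K lies on line WF with WK:KF = 5:(-3) ⇒ K = (-1/2, 2)
through F parallel to WT: direction (-1/3, -1/3); meets KT at J = (-1/5, 4/5)
J = K + t·(T−K) with t = 3/5

t = 3/5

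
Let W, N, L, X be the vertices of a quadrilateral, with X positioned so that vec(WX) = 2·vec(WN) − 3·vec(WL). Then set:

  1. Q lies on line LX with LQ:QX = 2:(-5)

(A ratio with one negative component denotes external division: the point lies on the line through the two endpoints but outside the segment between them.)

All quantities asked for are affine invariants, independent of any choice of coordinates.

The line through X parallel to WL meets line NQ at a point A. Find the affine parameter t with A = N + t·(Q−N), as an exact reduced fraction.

t = -3/7

Set W = (0, 0), N = (1, 0), L = (0, 1), X = (2, -3); any affine frame gives the same invariant.
1. Q lies on line LX with LQ:QX = 2:(-5) ⇒ Q = (-4/3, 11/3)
through X parallel to WL: direction (0, 1); meets NQ at A = (2, -11/7)
A = N + t·(Q−N) with t = -3/7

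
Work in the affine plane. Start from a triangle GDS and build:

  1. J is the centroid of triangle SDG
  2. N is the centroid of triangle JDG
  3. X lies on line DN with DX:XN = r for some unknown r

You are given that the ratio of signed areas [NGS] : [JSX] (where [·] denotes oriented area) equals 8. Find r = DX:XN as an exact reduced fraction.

r = 5

Set G = (0, 0), D = (1, 0), S = (0, 1); any affine frame gives the same invariant.
1. J is the centroid of triangle SDG ⇒ J = (1/3, 1/3)
2. N is the centroid of triangle JDG ⇒ N = (4/9, 1/9)
3. With DX:XN = r, write λ = r/(r+1) so X = D + λ·(N−D); X is affine-linear in λ
Every point depending on X is an affine combination of X and λ-independent points, so each such coordinate is linear in λ; the λ² term in each signed area is a multiple of (N−D)×(N−D) = 0, so 2·[NGS] and 2·[JSX] are each linear in λ. Evaluating at λ=0 and λ=1:
  2·[NGS] = -4/9,   2·[JSX] = 1/3·λ − 1/3
So [NGS]:[JSX] = (-4/9) / (1/3·λ − 1/3). Setting this equal to 8:
  -4/9 = 8·(1/3·λ − 1/3)  ⇒  λ = 5/6
Then r = λ/(1−λ) = (5/6)/(1/6) = 5. Check: with r = 5, X = (29/54, 5/54) and [NGS]:[JSX] = 8 as required.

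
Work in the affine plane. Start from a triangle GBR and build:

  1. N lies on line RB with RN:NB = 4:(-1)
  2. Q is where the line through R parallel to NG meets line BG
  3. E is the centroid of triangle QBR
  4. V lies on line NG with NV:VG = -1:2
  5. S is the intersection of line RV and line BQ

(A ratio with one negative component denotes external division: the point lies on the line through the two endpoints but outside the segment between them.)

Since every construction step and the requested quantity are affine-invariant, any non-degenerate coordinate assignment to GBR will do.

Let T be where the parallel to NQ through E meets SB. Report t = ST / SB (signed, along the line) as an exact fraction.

t = 13/3

Set G = (0, 0), B = (1, 0), R = (0, 1); any affine frame gives the same invariant.
1. N lies on line RB with RN:NB = 4:(-1) ⇒ N = (4/3, -1/3)
2. Q is where the line through R parallel to NG meets line BG ⇒ Q = (4, 0)
3. E is the centroid of triangle QBR ⇒ E = (5/3, 1/3)
4. V lies on line NG with NV:VG = -1:2 ⇒ V = (8/3, -2/3)
5. S is the intersection of line RV and line BQ ⇒ S = (8/5, 0)
through E parallel to NQ: direction (8/3, 1/3); meets SB at T = (-1, 0)
T = S + t·(B−S) with t = 13/3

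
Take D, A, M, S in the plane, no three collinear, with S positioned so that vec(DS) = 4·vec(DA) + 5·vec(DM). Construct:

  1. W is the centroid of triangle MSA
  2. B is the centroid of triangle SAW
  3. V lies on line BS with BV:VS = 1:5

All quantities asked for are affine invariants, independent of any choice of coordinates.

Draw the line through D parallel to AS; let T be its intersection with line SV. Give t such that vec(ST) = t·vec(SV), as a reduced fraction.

Set D = (0, 0), A = (1, 0), M = (0, 1), S = (4, 5); any affine frame gives the same invariant.
1. W is the centroid of triangle MSA ⇒ W = (5/3, 2)
2. B is the centroid of triangle SAW ⇒ B = (20/9, 7/3)
3. V lies on line BS with BV:VS = 1:5 ⇒ V = (68/27, 25/9)
through D parallel to AS: direction (3, 5); meets SV at T = (-6, -10)
T = S + t·(V−S) with t = 27/4

t = 27/4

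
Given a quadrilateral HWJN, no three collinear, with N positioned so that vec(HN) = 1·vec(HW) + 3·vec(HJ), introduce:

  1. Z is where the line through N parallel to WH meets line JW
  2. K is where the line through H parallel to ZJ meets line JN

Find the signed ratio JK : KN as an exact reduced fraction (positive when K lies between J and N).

Set H = (0, 0), W = (1, 0), J = (0, 1), N = (1, 3); any affine frame gives the same invariant.
1. Z is where the line through N parallel to WH meets line JW ⇒ Z = (-2, 3)
2. K is where the line through H parallel to ZJ meets line JN ⇒ K = (-1/3, 1/3)
K = J + t·(N−J) with t = -1/3, so JK:KN = t:(1−t) = -1/3:4/3

JK:KN = -1/4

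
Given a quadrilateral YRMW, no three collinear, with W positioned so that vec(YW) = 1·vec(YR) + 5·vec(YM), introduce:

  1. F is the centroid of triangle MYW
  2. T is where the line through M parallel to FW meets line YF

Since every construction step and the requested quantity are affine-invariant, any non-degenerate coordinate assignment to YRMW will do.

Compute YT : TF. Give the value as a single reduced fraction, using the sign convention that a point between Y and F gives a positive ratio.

Assign Y = (0, 0), R = (1, 0), M = (0, 1), W = (1, 5) — the answer is frame-independent, so this choice is without loss of generality.
1. F is the centroid of triangle MYW ⇒ F = (1/3, 2)
2. T is where the line through M parallel to FW meets line YF ⇒ T = (2/3, 4)
T = Y + t·(F−Y) with t = 2, so YT:TF = t:(1−t) = 2:-1

YT:TF = -2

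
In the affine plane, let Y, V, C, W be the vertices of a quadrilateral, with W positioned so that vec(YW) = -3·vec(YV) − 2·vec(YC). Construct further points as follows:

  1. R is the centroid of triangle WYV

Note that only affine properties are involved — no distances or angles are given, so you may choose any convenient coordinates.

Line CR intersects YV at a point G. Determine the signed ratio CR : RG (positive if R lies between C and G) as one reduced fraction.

Assign Y = (0, 0), V = (1, 0), C = (0, 1), W = (-3, -2) — the answer is frame-independent, so this choice is without loss of generality.
1. R is the centroid of triangle WYV ⇒ R = (-2/3, -2/3)
line CR meets YV at G = (-2/5, 0)
R = C + t·(G−C) with t = 5/3, so CR:RG = 5/3:-2/3

CR:RG = -5/2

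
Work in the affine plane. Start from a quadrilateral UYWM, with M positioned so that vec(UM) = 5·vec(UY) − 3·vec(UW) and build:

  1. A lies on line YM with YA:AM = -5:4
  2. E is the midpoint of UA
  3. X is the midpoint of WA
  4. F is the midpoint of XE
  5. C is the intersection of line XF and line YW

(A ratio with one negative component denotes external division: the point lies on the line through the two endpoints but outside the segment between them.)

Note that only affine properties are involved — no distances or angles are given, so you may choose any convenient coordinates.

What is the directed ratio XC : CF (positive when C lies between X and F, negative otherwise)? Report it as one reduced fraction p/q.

Work in coordinates with U = (0, 0), Y = (1, 0), W = (0, 1), M = (5, -3).
1. A lies on line YM with YA:AM = -5:4 ⇒ A = (21, -15)
2. E is the midpoint of UA ⇒ E = (21/2, -15/2)
3. X is the midpoint of WA ⇒ X = (21/2, -7)
4. F is the midpoint of XE ⇒ F = (21/2, -29/4)
5. C is the intersection of line XF and line YW ⇒ C = (21/2, -19/2)
C = X + t·(F−X) with t = 10, so XC:CF = t:(1−t) = 10:-9

XC:CF = -10/9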